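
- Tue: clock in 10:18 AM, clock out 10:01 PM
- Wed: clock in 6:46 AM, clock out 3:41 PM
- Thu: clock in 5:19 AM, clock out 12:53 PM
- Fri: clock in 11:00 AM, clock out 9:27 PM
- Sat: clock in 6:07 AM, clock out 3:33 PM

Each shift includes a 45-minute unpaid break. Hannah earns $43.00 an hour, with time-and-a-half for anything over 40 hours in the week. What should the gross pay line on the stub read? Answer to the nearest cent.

Tue: 10:18 AM–10:01 PM = 11 h 43 min; less 45 min break → 10 h 58 min
Wed: 6:46 AM–3:41 PM = 8 h 55 min; less 45 min break → 8 h 10 min
Thu: 5:19 AM–12:53 PM = 7 h 34 min; less 45 min break → 6 h 49 min
Fri: 11:00 AM–9:27 PM = 10 h 27 min; less 45 min break → 9 h 42 min
Sat: 6:07 AM–3:33 PM = 9 h 26 min; less 45 min break → 8 h 41 min
Total worked: 44 h 20 min = 2660 min.
Regular 40 h 0 min = 2400 min at $43.00/h; overtime 4 h 20 min = 260 min at $64.50/h.
Pay = (2400 × $43.00 + 260 × $64.50) ÷ 60 = $1999.50.

$1999.50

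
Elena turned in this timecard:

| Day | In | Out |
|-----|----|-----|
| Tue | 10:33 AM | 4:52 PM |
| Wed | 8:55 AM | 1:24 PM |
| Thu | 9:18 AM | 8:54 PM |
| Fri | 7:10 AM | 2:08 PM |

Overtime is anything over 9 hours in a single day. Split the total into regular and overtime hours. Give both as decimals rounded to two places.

Regular 26.77 hours, overtime 2.60 hours

Tue: 10:33 AM–4:52 PM = 6 h 19 min
Wed: 8:55 AM–1:24 PM = 4 h 29 min
Thu: 9:18 AM–8:54 PM = 11 h 36 min
Fri: 7:10 AM–2:08 PM = 6 h 58 min
Tue reg 6 h 19 min / OT 0 h 0 min; Wed reg 4 h 29 min / OT 0 h 0 min; Thu reg 9 h 0 min / OT 2 h 36 min; Fri reg 6 h 58 min / OT 0 h 0 min.
Totals: regular 26 h 46 min, overtime 2 h 36 min.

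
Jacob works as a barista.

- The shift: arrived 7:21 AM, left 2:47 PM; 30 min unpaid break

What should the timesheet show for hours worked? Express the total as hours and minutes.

The shift: 7:21 AM–2:47 PM = 7 h 26 min; less 30 min break → 6 h 56 min

6 h 56 min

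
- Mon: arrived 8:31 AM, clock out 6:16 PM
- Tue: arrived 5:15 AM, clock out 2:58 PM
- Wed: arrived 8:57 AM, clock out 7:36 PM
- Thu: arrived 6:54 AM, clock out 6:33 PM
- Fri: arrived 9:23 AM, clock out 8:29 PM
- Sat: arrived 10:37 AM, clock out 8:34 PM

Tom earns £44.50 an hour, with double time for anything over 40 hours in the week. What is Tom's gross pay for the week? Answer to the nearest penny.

£3810.68

Mon: 8:31 AM–6:16 PM = 9 h 45 min
Tue: 5:15 AM–2:58 PM = 9 h 43 min
Wed: 8:57 AM–7:36 PM = 10 h 39 min
Thu: 6:54 AM–6:33 PM = 11 h 39 min
Fri: 9:23 AM–8:29 PM = 11 h 6 min
Sat: 10:37 AM–8:34 PM = 9 h 57 min
Total worked: 62 h 49 min = 3769 min.
Regular 40 h 0 min = 2400 min at £44.50/h; overtime 22 h 49 min = 1369 min at £89.00/h.
Pay = (2400 × £44.50 + 1369 × £89.00) ÷ 60 = £3810.68.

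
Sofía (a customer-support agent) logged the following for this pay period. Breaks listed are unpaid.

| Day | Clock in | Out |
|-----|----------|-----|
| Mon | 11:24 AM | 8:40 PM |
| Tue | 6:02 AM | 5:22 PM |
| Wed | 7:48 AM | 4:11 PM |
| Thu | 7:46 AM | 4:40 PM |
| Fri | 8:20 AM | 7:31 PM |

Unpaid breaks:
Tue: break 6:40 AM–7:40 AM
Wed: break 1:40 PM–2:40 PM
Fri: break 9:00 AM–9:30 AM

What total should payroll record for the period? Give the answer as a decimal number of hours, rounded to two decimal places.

Mon: 11:24 AM–8:40 PM = 9 h 16 min
Tue: 6:02 AM–5:22 PM = 11 h 20 min; less 60 min break → 10 h 20 min
Wed: 7:48 AM–4:11 PM = 8 h 23 min; less 60 min break → 7 h 23 min
Thu: 7:46 AM–4:40 PM = 8 h 54 min
Fri: 8:20 AM–7:31 PM = 11 h 11 min; less 30 min break → 10 h 41 min
Total: 9 h 16 min + 10 h 20 min + 7 h 23 min + 8 h 54 min + 10 h 41 min = 46 h 34 min.

46.57 hours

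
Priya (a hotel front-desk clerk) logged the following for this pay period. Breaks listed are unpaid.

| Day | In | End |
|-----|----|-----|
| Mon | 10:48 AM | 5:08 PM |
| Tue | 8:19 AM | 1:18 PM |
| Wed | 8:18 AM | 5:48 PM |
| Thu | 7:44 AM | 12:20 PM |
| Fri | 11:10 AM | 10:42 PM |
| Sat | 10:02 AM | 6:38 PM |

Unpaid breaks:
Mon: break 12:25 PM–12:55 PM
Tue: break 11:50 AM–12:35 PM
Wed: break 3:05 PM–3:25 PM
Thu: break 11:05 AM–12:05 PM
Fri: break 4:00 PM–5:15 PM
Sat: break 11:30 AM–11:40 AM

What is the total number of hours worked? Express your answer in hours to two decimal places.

Mon: 10:48 AM–5:08 PM = 6 h 20 min; less 30 min break → 5 h 50 min
Tue: 8:19 AM–1:18 PM = 4 h 59 min; less 45 min break → 4 h 14 min
Wed: 8:18 AM–5:48 PM = 9 h 30 min; less 20 min break → 9 h 10 min
Thu: 7:44 AM–12:20 PM = 4 h 36 min; less 60 min break → 3 h 36 min
Fri: 11:10 AM–10:42 PM = 11 h 32 min; less 75 min break → 10 h 17 min
Sat: 10:02 AM–6:38 PM = 8 h 36 min; less 10 min break → 8 h 26 min
Total: 5 h 50 min + 4 h 14 min + 9 h 10 min + 3 h 36 min + 10 h 17 min + 8 h 26 min = 41 h 33 min.

41.55 hours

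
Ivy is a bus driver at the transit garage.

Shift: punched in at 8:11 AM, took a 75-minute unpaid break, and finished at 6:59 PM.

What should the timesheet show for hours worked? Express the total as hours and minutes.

Shift: 8:11 AM–6:59 PM = 10 h 48 min; less 75 min break → 9 h 33 min

9 h 33 min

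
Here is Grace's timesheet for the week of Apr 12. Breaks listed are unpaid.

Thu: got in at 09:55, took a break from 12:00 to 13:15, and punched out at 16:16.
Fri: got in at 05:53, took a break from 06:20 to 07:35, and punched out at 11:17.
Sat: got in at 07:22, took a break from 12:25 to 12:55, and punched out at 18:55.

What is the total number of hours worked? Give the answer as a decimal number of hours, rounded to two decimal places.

20.30 hours

Thu: 09:55–16:16 = 6 h 21 min; less 75 min break → 5 h 6 min
Fri: 05:53–11:17 = 5 h 24 min; less 75 min break → 4 h 9 min
Sat: 07:22–18:55 = 11 h 33 min; less 30 min break → 11 h 3 min
Total: 5 h 6 min + 4 h 9 min + 11 h 3 min = 20 h 18 min.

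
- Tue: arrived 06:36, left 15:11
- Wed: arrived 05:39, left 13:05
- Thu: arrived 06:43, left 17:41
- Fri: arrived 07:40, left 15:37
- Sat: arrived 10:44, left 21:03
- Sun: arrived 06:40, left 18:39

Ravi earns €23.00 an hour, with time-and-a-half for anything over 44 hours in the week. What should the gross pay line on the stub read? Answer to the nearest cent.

Tue: 06:36–15:11 = 8 h 35 min
Wed: 05:39–13:05 = 7 h 26 min
Thu: 06:43–17:41 = 10 h 58 min
Fri: 07:40–15:37 = 7 h 57 min
Sat: 10:44–21:03 = 10 h 19 min
Sun: 06:40–18:39 = 11 h 59 min
Total worked: 57 h 14 min = 3434 min.
Regular 44 h 0 min = 2640 min at €23.00/h; overtime 13 h 14 min = 794 min at €34.50/h.
Pay = (2640 × €23.00 + 794 × €34.50) ÷ 60 = €1468.55.

€1468.55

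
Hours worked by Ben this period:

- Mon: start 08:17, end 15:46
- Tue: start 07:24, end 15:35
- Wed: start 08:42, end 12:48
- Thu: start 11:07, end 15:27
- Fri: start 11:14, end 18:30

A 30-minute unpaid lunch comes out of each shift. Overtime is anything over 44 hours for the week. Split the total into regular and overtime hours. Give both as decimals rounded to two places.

Regular 28.87 hours, overtime 0.00 hours

Mon: 08:17–15:46 = 7 h 29 min; less 30 min break → 6 h 59 min
Tue: 07:24–15:35 = 8 h 11 min; less 30 min break → 7 h 41 min
Wed: 08:42–12:48 = 4 h 6 min; less 30 min break → 3 h 36 min
Thu: 11:07–15:27 = 4 h 20 min; less 30 min break → 3 h 50 min
Fri: 11:14–18:30 = 7 h 16 min; less 30 min break → 6 h 46 min
Total worked: 28 h 52 min = 28.87 h.
Threshold 44 h → overtime 0 h 0 min, regular 28 h 52 min.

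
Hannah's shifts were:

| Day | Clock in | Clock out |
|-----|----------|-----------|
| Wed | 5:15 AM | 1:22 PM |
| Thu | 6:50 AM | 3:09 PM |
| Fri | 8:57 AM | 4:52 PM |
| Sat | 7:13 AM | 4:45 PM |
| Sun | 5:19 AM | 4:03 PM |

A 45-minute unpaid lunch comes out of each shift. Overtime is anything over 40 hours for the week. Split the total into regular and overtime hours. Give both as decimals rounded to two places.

Regular 40.00 hours, overtime 0.87 hours

Wed: 5:15 AM–1:22 PM = 8 h 7 min; less 45 min break → 7 h 22 min
Thu: 6:50 AM–3:09 PM = 8 h 19 min; less 45 min break → 7 h 34 min
Fri: 8:57 AM–4:52 PM = 7 h 55 min; less 45 min break → 7 h 10 min
Sat: 7:13 AM–4:45 PM = 9 h 32 min; less 45 min break → 8 h 47 min
Sun: 5:19 AM–4:03 PM = 10 h 44 min; less 45 min break → 9 h 59 min
Total worked: 40 h 52 min = 40.87 h.
Threshold 40 h → overtime 0 h 52 min, regular 40 h 0 min.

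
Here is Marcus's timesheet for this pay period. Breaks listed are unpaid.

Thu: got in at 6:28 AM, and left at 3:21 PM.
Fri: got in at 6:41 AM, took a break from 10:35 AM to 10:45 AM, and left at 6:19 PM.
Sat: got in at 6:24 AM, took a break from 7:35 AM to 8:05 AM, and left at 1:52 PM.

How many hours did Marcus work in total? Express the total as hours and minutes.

Thu: 6:28 AM–3:21 PM = 8 h 53 min
Fri: 6:41 AM–6:19 PM = 11 h 38 min; less 10 min break → 11 h 28 min
Sat: 6:24 AM–1:52 PM = 7 h 28 min; less 30 min break → 6 h 58 min
Total: 8 h 53 min + 11 h 28 min + 6 h 58 min = 27 h 19 min.

27 h 19 min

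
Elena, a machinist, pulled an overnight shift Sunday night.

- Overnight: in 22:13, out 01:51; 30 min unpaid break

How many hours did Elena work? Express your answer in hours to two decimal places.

3.13 hours

Overnight: 22:13 → midnight = 1 h 47 min; midnight → 01:51 = 1 h 51 min; span 3 h 38 min; less 30 min break → 3 h 8 min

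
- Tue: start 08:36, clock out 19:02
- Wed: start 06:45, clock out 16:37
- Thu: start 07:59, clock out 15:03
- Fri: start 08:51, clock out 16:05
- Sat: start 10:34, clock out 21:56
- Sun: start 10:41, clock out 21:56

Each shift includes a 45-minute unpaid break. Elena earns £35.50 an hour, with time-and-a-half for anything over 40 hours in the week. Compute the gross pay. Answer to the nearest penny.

Tue: 08:36–19:02 = 10 h 26 min; less 45 min break → 9 h 41 min
Wed: 06:45–16:37 = 9 h 52 min; less 45 min break → 9 h 7 min
Thu: 07:59–15:03 = 7 h 4 min; less 45 min break → 6 h 19 min
Fri: 08:51–16:05 = 7 h 14 min; less 45 min break → 6 h 29 min
Sat: 10:34–21:56 = 11 h 22 min; less 45 min break → 10 h 37 min
Sun: 10:41–21:56 = 11 h 15 min; less 45 min break → 10 h 30 min
Total worked: 52 h 43 min = 3163 min.
Regular 40 h 0 min = 2400 min at £35.50/h; overtime 12 h 43 min = 763 min at £53.25/h.
Pay = (2400 × £35.50 + 763 × £53.25) ÷ 60 = £2097.16.

£2097.16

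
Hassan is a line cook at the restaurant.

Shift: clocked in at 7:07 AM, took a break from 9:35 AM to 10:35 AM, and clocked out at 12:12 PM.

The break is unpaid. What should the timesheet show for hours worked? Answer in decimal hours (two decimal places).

4.08 hours

Shift: 7:07 AM–12:12 PM = 5 h 5 min; less 60 min break → 4 h 5 min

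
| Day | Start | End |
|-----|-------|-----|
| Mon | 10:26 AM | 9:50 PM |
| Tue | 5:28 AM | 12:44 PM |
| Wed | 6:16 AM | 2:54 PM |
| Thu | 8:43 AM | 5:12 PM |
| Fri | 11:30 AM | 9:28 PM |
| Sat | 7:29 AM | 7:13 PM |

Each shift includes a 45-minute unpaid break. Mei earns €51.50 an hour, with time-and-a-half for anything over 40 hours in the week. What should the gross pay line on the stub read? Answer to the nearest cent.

€3062.96

Mon: 10:26 AM–9:50 PM = 11 h 24 min; less 45 min break → 10 h 39 min
Tue: 5:28 AM–12:44 PM = 7 h 16 min; less 45 min break → 6 h 31 min
Wed: 6:16 AM–2:54 PM = 8 h 38 min; less 45 min break → 7 h 53 min
Thu: 8:43 AM–5:12 PM = 8 h 29 min; less 45 min break → 7 h 44 min
Fri: 11:30 AM–9:28 PM = 9 h 58 min; less 45 min break → 9 h 13 min
Sat: 7:29 AM–7:13 PM = 11 h 44 min; less 45 min break → 10 h 59 min
Total worked: 52 h 59 min = 3179 min.
Regular 40 h 0 min = 2400 min at €51.50/h; overtime 12 h 59 min = 779 min at €77.25/h.
Pay = (2400 × €51.50 + 779 × €77.25) ÷ 60 = €3062.96.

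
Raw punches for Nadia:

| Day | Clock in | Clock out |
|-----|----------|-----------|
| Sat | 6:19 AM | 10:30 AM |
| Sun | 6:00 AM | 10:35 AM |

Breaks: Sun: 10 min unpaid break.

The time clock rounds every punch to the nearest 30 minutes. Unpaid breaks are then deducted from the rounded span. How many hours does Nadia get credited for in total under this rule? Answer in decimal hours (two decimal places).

Sat: in 6:19 AM→6:30 AM, out 10:30 AM→10:30 AM; 4 h 0 min
Sun: in 6:00 AM→6:00 AM, out 10:35 AM→10:30 AM; 4 h 30 min − 10 min = 4 h 20 min
Total credited: 8 h 20 min.

8.33 hours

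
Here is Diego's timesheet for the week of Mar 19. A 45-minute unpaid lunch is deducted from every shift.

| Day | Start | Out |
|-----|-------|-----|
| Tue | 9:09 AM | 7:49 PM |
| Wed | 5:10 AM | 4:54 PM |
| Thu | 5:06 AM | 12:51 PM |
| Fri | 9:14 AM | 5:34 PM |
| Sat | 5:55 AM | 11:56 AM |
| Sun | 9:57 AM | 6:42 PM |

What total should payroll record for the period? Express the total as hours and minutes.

Tue: 9:09 AM–7:49 PM = 10 h 40 min; less 45 min break → 9 h 55 min
Wed: 5:10 AM–4:54 PM = 11 h 44 min; less 45 min break → 10 h 59 min
Thu: 5:06 AM–12:51 PM = 7 h 45 min; less 45 min break → 7 h 0 min
Fri: 9:14 AM–5:34 PM = 8 h 20 min; less 45 min break → 7 h 35 min
Sat: 5:55 AM–11:56 AM = 6 h 1 min; less 45 min break → 5 h 16 min
Sun: 9:57 AM–6:42 PM = 8 h 45 min; less 45 min break → 8 h 0 min
Total: 9 h 55 min + 10 h 59 min + 7 h 0 min + 7 h 35 min + 5 h 16 min + 8 h 0 min = 48 h 45 min.

48 h 45 min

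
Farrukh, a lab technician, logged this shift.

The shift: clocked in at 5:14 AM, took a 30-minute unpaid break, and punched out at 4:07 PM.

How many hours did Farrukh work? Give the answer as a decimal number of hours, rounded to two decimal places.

The shift: 5:14 AM–4:07 PM = 10 h 53 min; less 30 min break → 10 h 23 min

10.38 hours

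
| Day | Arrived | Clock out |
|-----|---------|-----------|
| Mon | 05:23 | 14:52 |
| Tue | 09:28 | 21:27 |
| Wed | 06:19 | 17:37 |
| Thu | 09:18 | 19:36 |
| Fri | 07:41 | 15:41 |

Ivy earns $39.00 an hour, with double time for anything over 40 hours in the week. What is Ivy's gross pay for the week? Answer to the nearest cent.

$2423.20

Mon: 05:23–14:52 = 9 h 29 min
Tue: 09:28–21:27 = 11 h 59 min
Wed: 06:19–17:37 = 11 h 18 min
Thu: 09:18–19:36 = 10 h 18 min
Fri: 07:41–15:41 = 8 h 0 min
Total worked: 51 h 4 min = 3064 min.
Regular 40 h 0 min = 2400 min at $39.00/h; overtime 11 h 4 min = 664 min at $78.00/h.
Pay = (2400 × $39.00 + 664 × $78.00) ÷ 60 = $2423.20.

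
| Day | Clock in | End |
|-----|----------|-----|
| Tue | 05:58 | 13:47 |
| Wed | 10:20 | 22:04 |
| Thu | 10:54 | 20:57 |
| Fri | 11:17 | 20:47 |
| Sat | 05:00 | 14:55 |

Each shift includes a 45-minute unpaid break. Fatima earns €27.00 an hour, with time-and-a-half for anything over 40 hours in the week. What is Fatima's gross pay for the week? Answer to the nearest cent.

Tue: 05:58–13:47 = 7 h 49 min; less 45 min break → 7 h 4 min
Wed: 10:20–22:04 = 11 h 44 min; less 45 min break → 10 h 59 min
Thu: 10:54–20:57 = 10 h 3 min; less 45 min break → 9 h 18 min
Fri: 11:17–20:47 = 9 h 30 min; less 45 min break → 8 h 45 min
Sat: 05:00–14:55 = 9 h 55 min; less 45 min break → 9 h 10 min
Total worked: 45 h 16 min = 2716 min.
Regular 40 h 0 min = 2400 min at €27.00/h; overtime 5 h 16 min = 316 min at €40.50/h.
Pay = (2400 × €27.00 + 316 × €40.50) ÷ 60 = €1293.30.

€1293.30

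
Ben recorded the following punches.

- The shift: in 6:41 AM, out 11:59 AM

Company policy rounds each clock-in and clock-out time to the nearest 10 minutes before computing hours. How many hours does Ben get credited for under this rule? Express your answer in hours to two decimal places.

The shift: in 6:41 AM→6:40 AM, out 11:59 AM→12:00 PM; 5 h 20 min

5.33 hours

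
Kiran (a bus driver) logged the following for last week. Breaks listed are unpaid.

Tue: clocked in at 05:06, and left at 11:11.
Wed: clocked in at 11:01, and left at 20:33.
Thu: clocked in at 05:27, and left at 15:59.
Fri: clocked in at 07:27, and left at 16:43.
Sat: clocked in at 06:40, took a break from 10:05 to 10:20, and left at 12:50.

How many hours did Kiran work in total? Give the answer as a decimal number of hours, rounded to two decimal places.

41.33 hours

Tue: 05:06–11:11 = 6 h 5 min
Wed: 11:01–20:33 = 9 h 32 min
Thu: 05:27–15:59 = 10 h 32 min
Fri: 07:27–16:43 = 9 h 16 min
Sat: 06:40–12:50 = 6 h 10 min; less 15 min break → 5 h 55 min
Total: 6 h 5 min + 9 h 32 min + 10 h 32 min + 9 h 16 min + 5 h 55 min = 41 h 20 min.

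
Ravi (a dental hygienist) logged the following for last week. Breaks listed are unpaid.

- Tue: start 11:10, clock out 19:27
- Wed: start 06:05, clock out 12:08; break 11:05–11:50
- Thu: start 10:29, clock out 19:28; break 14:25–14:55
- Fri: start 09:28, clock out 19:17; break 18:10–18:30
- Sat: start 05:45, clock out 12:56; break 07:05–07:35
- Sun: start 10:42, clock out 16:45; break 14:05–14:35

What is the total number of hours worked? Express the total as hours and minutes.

43 h 47 min

Tue: 11:10–19:27 = 8 h 17 min
Wed: 06:05–12:08 = 6 h 3 min; less 45 min break → 5 h 18 min
Thu: 10:29–19:28 = 8 h 59 min; less 30 min break → 8 h 29 min
Fri: 09:28–19:17 = 9 h 49 min; less 20 min break → 9 h 29 min
Sat: 05:45–12:56 = 7 h 11 min; less 30 min break → 6 h 41 min
Sun: 10:42–16:45 = 6 h 3 min; less 30 min break → 5 h 33 min
Total: 8 h 17 min + 5 h 18 min + 8 h 29 min + 9 h 29 min + 6 h 41 min + 5 h 33 min = 43 h 47 min.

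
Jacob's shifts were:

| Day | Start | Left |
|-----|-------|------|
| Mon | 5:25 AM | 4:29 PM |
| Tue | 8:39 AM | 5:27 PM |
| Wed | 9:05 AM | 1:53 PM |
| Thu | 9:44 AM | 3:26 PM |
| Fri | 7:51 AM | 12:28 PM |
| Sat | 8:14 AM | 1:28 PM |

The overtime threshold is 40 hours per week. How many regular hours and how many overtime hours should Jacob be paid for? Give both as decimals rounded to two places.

Regular 40.00 hours, overtime 0.22 hours

Mon: 5:25 AM–4:29 PM = 11 h 4 min
Tue: 8:39 AM–5:27 PM = 8 h 48 min
Wed: 9:05 AM–1:53 PM = 4 h 48 min
Thu: 9:44 AM–3:26 PM = 5 h 42 min
Fri: 7:51 AM–12:28 PM = 4 h 37 min
Sat: 8:14 AM–1:28 PM = 5 h 14 min
Total worked: 40 h 13 min = 40.22 h.
Threshold 40 h → overtime 0 h 13 min, regular 40 h 0 min.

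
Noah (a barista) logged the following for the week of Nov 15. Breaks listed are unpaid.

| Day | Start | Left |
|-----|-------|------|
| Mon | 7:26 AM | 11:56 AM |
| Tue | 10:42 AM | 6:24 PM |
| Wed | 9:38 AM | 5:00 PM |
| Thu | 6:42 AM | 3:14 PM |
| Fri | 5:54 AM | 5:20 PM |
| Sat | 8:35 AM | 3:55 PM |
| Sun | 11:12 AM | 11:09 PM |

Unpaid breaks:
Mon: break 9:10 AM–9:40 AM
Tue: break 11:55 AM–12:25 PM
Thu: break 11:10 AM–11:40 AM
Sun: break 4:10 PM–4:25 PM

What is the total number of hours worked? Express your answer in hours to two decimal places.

Mon: 7:26 AM–11:56 AM = 4 h 30 min; less 30 min break → 4 h 0 min
Tue: 10:42 AM–6:24 PM = 7 h 42 min; less 30 min break → 7 h 12 min
Wed: 9:38 AM–5:00 PM = 7 h 22 min
Thu: 6:42 AM–3:14 PM = 8 h 32 min; less 30 min break → 8 h 2 min
Fri: 5:54 AM–5:20 PM = 11 h 26 min
Sat: 8:35 AM–3:55 PM = 7 h 20 min
Sun: 11:12 AM–11:09 PM = 11 h 57 min; less 15 min break → 11 h 42 min
Total: 4 h 0 min + 7 h 12 min + 7 h 22 min + 8 h 2 min + 11 h 26 min + 7 h 20 min + 11 h 42 min = 57 h 4 min.

57.07 hours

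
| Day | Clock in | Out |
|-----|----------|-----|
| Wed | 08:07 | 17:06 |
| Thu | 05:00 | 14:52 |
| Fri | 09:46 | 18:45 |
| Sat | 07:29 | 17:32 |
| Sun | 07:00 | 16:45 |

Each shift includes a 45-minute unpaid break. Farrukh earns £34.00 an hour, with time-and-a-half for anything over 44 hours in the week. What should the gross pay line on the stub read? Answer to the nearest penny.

Wed: 08:07–17:06 = 8 h 59 min; less 45 min break → 8 h 14 min
Thu: 05:00–14:52 = 9 h 52 min; less 45 min break → 9 h 7 min
Fri: 09:46–18:45 = 8 h 59 min; less 45 min break → 8 h 14 min
Sat: 07:29–17:32 = 10 h 3 min; less 45 min break → 9 h 18 min
Sun: 07:00–16:45 = 9 h 45 min; less 45 min break → 9 h 0 min
Total worked: 43 h 53 min = 2633 min.
Regular 43 h 53 min = 2633 min at £34.00/h; overtime 0 h 0 min = 0 min at £51.00/h.
Pay = (2633 × £34.00 + 0 × £51.00) ÷ 60 = £1492.03.

£1492.03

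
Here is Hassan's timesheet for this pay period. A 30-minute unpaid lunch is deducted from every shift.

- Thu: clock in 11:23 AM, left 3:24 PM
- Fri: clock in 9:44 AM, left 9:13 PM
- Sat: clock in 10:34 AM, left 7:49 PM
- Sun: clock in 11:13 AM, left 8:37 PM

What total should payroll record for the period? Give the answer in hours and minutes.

Thu: 11:23 AM–3:24 PM = 4 h 1 min; less 30 min break → 3 h 31 min
Fri: 9:44 AM–9:13 PM = 11 h 29 min; less 30 min break → 10 h 59 min
Sat: 10:34 AM–7:49 PM = 9 h 15 min; less 30 min break → 8 h 45 min
Sun: 11:13 AM–8:37 PM = 9 h 24 min; less 30 min break → 8 h 54 min
Total: 3 h 31 min + 10 h 59 min + 8 h 45 min + 8 h 54 min = 32 h 9 min.

32 h 9 min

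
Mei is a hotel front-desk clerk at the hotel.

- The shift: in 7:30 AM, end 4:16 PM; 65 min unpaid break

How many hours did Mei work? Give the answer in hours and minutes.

7 h 41 min

The shift: 7:30 AM–4:16 PM = 8 h 46 min; less 65 min break → 7 h 41 min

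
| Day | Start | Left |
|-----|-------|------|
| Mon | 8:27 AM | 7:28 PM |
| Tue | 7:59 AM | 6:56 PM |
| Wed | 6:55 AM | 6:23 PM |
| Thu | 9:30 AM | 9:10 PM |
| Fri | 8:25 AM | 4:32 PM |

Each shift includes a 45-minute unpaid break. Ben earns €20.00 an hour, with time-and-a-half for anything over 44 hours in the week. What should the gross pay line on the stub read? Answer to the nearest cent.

Mon: 8:27 AM–7:28 PM = 11 h 1 min; less 45 min break → 10 h 16 min
Tue: 7:59 AM–6:56 PM = 10 h 57 min; less 45 min break → 10 h 12 min
Wed: 6:55 AM–6:23 PM = 11 h 28 min; less 45 min break → 10 h 43 min
Thu: 9:30 AM–9:10 PM = 11 h 40 min; less 45 min break → 10 h 55 min
Fri: 8:25 AM–4:32 PM = 8 h 7 min; less 45 min break → 7 h 22 min
Total worked: 49 h 28 min = 2968 min.
Regular 44 h 0 min = 2640 min at €20.00/h; overtime 5 h 28 min = 328 min at €30.00/h.
Pay = (2640 × €20.00 + 328 × €30.00) ÷ 60 = €1044.00.

€1044.00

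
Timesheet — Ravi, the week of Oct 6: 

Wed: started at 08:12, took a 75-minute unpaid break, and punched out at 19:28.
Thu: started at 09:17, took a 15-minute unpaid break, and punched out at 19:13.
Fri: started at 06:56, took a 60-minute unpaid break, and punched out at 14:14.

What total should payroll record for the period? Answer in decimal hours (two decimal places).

26.00 hours

Wed: 08:12–19:28 = 11 h 16 min; less 75 min break → 10 h 1 min
Thu: 09:17–19:13 = 9 h 56 min; less 15 min break → 9 h 41 min
Fri: 06:56–14:14 = 7 h 18 min; less 60 min break → 6 h 18 min
Total: 10 h 1 min + 9 h 41 min + 6 h 18 min = 26 h 0 min.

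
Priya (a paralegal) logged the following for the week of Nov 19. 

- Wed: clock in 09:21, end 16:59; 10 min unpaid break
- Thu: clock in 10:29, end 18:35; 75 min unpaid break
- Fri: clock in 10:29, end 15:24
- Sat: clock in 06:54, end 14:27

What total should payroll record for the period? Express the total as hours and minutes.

Wed: 09:21–16:59 = 7 h 38 min; less 10 min break → 7 h 28 min
Thu: 10:29–18:35 = 8 h 6 min; less 75 min break → 6 h 51 min
Fri: 10:29–15:24 = 4 h 55 min
Sat: 06:54–14:27 = 7 h 33 min
Total: 7 h 28 min + 6 h 51 min + 4 h 55 min + 7 h 33 min = 26 h 47 min.

26 h 47 min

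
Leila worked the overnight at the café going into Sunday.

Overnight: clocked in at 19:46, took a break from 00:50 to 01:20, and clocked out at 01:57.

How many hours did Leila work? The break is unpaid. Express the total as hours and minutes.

5 h 41 min

Overnight: 19:46 → midnight = 4 h 14 min; midnight → 01:57 = 1 h 57 min; span 6 h 11 min; less 30 min break → 5 h 41 min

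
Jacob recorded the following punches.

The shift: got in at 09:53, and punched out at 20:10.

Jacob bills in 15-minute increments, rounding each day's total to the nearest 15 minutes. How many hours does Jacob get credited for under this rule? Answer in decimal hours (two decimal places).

10.25 hours

The shift: 09:53–20:10 = 10 h 17 min → rounds to 10 h 15 min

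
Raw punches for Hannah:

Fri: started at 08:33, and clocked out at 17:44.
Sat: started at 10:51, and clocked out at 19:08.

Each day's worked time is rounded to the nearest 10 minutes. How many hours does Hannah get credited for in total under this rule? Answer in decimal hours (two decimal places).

17.50 hours

Fri: 08:33–17:44 = 9 h 11 min → rounds to 9 h 10 min
Sat: 10:51–19:08 = 8 h 17 min → rounds to 8 h 20 min
Total credited: 17 h 30 min.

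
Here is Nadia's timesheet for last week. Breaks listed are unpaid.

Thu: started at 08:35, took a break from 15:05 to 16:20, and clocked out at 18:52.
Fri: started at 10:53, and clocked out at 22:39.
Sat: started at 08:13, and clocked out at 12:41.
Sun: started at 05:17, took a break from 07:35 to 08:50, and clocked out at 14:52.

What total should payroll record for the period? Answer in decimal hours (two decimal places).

Thu: 08:35–18:52 = 10 h 17 min; less 75 min break → 9 h 2 min
Fri: 10:53–22:39 = 11 h 46 min
Sat: 08:13–12:41 = 4 h 28 min
Sun: 05:17–14:52 = 9 h 35 min; less 75 min break → 8 h 20 min
Total: 9 h 2 min + 11 h 46 min + 4 h 28 min + 8 h 20 min = 33 h 36 min.

33.60 hours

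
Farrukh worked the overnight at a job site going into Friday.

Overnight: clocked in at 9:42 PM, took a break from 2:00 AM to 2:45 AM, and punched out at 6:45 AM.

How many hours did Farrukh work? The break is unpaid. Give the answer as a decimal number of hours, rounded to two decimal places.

8.30 hours

Overnight: 9:42 PM → midnight = 2 h 18 min; midnight → 6:45 AM = 6 h 45 min; span 9 h 3 min; less 45 min break → 8 h 18 min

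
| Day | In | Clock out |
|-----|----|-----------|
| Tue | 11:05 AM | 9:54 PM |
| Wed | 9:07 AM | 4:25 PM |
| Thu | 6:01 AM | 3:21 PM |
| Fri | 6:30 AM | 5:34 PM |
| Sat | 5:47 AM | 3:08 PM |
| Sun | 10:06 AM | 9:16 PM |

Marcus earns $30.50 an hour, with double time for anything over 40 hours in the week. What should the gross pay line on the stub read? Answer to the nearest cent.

$2381.03

Tue: 11:05 AM–9:54 PM = 10 h 49 min
Wed: 9:07 AM–4:25 PM = 7 h 18 min
Thu: 6:01 AM–3:21 PM = 9 h 20 min
Fri: 6:30 AM–5:34 PM = 11 h 4 min
Sat: 5:47 AM–3:08 PM = 9 h 21 min
Sun: 10:06 AM–9:16 PM = 11 h 10 min
Total worked: 59 h 2 min = 3542 min.
Regular 40 h 0 min = 2400 min at $30.50/h; overtime 19 h 2 min = 1142 min at $61.00/h.
Pay = (2400 × $30.50 + 1142 × $61.00) ÷ 60 = $2381.03.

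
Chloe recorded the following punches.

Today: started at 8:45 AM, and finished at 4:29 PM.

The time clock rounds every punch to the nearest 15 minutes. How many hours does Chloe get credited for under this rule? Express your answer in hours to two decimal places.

7.75 hours

Today: in 8:45 AM→8:45 AM, out 4:29 PM→4:30 PM; 7 h 45 min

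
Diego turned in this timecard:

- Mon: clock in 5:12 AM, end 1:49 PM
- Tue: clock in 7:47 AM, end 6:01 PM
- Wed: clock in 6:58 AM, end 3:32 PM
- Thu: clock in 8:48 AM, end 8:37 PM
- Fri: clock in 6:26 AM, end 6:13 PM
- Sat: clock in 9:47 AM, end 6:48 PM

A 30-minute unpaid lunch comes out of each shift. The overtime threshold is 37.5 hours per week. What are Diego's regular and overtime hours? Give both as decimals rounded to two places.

Mon: 5:12 AM–1:49 PM = 8 h 37 min; less 30 min break → 8 h 7 min
Tue: 7:47 AM–6:01 PM = 10 h 14 min; less 30 min break → 9 h 44 min
Wed: 6:58 AM–3:32 PM = 8 h 34 min; less 30 min break → 8 h 4 min
Thu: 8:48 AM–8:37 PM = 11 h 49 min; less 30 min break → 11 h 19 min
Fri: 6:26 AM–6:13 PM = 11 h 47 min; less 30 min break → 11 h 17 min
Sat: 9:47 AM–6:48 PM = 9 h 1 min; less 30 min break → 8 h 31 min
Total worked: 57 h 2 min = 57.03 h.
Threshold 37.5 h → overtime 19 h 32 min, regular 37 h 30 min.

Regular 37.50 hours, overtime 19.53 hours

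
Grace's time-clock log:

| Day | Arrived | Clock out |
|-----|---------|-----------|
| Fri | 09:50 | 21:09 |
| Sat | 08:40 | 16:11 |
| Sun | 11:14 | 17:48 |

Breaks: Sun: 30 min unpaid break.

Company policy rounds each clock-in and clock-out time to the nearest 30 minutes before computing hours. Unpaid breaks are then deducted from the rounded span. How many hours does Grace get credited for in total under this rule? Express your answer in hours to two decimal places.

Fri: in 09:50→10:00, out 21:09→21:00; 11 h 0 min
Sat: in 08:40→08:30, out 16:11→16:00; 7 h 30 min
Sun: in 11:14→11:00, out 17:48→18:00; 7 h 0 min − 30 min = 6 h 30 min
Total credited: 25 h 0 min.

25.00 hours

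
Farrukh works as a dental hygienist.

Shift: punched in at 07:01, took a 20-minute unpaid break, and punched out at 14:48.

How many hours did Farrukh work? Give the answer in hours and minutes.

7 h 27 min

Shift: 07:01–14:48 = 7 h 47 min; less 20 min break → 7 h 27 min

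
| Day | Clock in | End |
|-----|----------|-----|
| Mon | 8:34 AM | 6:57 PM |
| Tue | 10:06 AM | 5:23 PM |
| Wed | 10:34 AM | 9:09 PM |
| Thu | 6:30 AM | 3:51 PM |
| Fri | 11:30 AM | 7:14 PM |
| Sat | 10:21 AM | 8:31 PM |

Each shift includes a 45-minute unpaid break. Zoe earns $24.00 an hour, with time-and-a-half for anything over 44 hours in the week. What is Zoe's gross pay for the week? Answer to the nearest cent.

Mon: 8:34 AM–6:57 PM = 10 h 23 min; less 45 min break → 9 h 38 min
Tue: 10:06 AM–5:23 PM = 7 h 17 min; less 45 min break → 6 h 32 min
Wed: 10:34 AM–9:09 PM = 10 h 35 min; less 45 min break → 9 h 50 min
Thu: 6:30 AM–3:51 PM = 9 h 21 min; less 45 min break → 8 h 36 min
Fri: 11:30 AM–7:14 PM = 7 h 44 min; less 45 min break → 6 h 59 min
Sat: 10:21 AM–8:31 PM = 10 h 10 min; less 45 min break → 9 h 25 min
Total worked: 51 h 0 min = 3060 min.
Regular 44 h 0 min = 2640 min at $24.00/h; overtime 7 h 0 min = 420 min at $36.00/h.
Pay = (2640 × $24.00 + 420 × $36.00) ÷ 60 = $1308.00.

$1308.00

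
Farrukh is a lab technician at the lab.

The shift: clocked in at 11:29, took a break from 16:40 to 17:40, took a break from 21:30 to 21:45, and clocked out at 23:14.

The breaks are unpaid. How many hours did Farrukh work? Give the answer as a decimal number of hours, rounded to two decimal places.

The shift: 11:29–23:14 = 11 h 45 min; less 75 min break → 10 h 30 min

10.50 hours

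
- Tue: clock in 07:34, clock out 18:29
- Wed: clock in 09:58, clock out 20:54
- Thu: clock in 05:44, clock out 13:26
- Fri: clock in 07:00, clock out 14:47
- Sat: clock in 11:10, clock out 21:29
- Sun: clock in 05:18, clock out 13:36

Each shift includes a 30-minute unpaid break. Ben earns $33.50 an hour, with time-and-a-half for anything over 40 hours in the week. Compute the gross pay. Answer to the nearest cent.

$1990.74

Tue: 07:34–18:29 = 10 h 55 min; less 30 min break → 10 h 25 min
Wed: 09:58–20:54 = 10 h 56 min; less 30 min break → 10 h 26 min
Thu: 05:44–13:26 = 7 h 42 min; less 30 min break → 7 h 12 min
Fri: 07:00–14:47 = 7 h 47 min; less 30 min break → 7 h 17 min
Sat: 11:10–21:29 = 10 h 19 min; less 30 min break → 9 h 49 min
Sun: 05:18–13:36 = 8 h 18 min; less 30 min break → 7 h 48 min
Total worked: 52 h 57 min = 3177 min.
Regular 40 h 0 min = 2400 min at $33.50/h; overtime 12 h 57 min = 777 min at $50.25/h.
Pay = (2400 × $33.50 + 777 × $50.25) ÷ 60 = $1990.74.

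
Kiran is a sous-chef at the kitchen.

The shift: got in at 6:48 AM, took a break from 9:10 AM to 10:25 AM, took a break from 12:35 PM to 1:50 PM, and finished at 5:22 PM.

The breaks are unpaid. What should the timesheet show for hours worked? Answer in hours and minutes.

The shift: 6:48 AM–5:22 PM = 10 h 34 min; less 150 min break → 8 h 4 min

8 h 4 min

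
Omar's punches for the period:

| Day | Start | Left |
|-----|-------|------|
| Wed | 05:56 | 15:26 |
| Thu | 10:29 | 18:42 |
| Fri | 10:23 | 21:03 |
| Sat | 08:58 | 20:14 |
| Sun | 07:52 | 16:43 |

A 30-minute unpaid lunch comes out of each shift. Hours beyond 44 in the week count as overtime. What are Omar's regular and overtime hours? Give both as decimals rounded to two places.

Wed: 05:56–15:26 = 9 h 30 min; less 30 min break → 9 h 0 min
Thu: 10:29–18:42 = 8 h 13 min; less 30 min break → 7 h 43 min
Fri: 10:23–21:03 = 10 h 40 min; less 30 min break → 10 h 10 min
Sat: 08:58–20:14 = 11 h 16 min; less 30 min break → 10 h 46 min
Sun: 07:52–16:43 = 8 h 51 min; less 30 min break → 8 h 21 min
Total worked: 46 h 0 min = 46.00 h.
Threshold 44 h → overtime 2 h 0 min, regular 44 h 0 min.

Regular 44.00 hours, overtime 2.00 hours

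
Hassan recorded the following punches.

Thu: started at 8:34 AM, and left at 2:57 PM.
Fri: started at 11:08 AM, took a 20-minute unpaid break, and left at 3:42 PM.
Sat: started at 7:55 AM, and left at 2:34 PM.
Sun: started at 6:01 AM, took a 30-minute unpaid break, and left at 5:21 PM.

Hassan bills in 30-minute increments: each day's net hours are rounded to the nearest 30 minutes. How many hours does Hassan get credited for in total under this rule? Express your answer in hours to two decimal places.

28.00 hours

Thu: 8:34 AM–2:57 PM = 6 h 23 min → rounds to 6 h 30 min
Fri: 11:08 AM–3:42 PM = 4 h 34 min − 20 min = 4 h 14 min → rounds to 4 h 0 min
Sat: 7:55 AM–2:34 PM = 6 h 39 min → rounds to 6 h 30 min
Sun: 6:01 AM–5:21 PM = 11 h 20 min − 30 min = 10 h 50 min → rounds to 11 h 0 min
Total credited: 28 h 0 min.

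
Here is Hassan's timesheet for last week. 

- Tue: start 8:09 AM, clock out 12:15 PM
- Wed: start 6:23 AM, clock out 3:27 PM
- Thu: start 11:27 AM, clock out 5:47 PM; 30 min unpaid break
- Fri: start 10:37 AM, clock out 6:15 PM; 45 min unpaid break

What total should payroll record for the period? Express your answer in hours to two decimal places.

25.88 hours

Tue: 8:09 AM–12:15 PM = 4 h 6 min
Wed: 6:23 AM–3:27 PM = 9 h 4 min
Thu: 11:27 AM–5:47 PM = 6 h 20 min; less 30 min break → 5 h 50 min
Fri: 10:37 AM–6:15 PM = 7 h 38 min; less 45 min break → 6 h 53 min
Total: 4 h 6 min + 9 h 4 min + 5 h 50 min + 6 h 53 min = 25 h 53 min.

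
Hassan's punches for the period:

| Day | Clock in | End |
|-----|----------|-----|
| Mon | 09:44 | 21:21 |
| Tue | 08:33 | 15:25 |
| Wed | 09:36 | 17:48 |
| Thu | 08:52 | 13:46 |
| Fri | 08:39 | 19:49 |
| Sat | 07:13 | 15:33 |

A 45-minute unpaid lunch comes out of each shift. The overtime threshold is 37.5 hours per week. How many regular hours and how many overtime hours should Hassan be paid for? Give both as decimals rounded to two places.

Mon: 09:44–21:21 = 11 h 37 min; less 45 min break → 10 h 52 min
Tue: 08:33–15:25 = 6 h 52 min; less 45 min break → 6 h 7 min
Wed: 09:36–17:48 = 8 h 12 min; less 45 min break → 7 h 27 min
Thu: 08:52–13:46 = 4 h 54 min; less 45 min break → 4 h 9 min
Fri: 08:39–19:49 = 11 h 10 min; less 45 min break → 10 h 25 min
Sat: 07:13–15:33 = 8 h 20 min; less 45 min break → 7 h 35 min
Total worked: 46 h 35 min = 46.58 h.
Threshold 37.5 h → overtime 9 h 5 min, regular 37 h 30 min.

Regular 37.50 hours, overtime 9.08 hours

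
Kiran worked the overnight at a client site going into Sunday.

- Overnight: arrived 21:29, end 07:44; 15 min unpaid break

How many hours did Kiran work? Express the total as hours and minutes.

10 h 0 min

Overnight: 21:29 → midnight = 2 h 31 min; midnight → 07:44 = 7 h 44 min; span 10 h 15 min; less 15 min break → 10 h 0 min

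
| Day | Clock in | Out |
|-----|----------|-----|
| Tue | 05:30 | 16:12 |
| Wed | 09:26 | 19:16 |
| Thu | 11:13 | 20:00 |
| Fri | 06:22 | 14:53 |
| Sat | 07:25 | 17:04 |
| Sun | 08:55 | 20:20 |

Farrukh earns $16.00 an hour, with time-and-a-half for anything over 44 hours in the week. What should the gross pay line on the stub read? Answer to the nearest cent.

$1061.60

Tue: 05:30–16:12 = 10 h 42 min
Wed: 09:26–19:16 = 9 h 50 min
Thu: 11:13–20:00 = 8 h 47 min
Fri: 06:22–14:53 = 8 h 31 min
Sat: 07:25–17:04 = 9 h 39 min
Sun: 08:55–20:20 = 11 h 25 min
Total worked: 58 h 54 min = 3534 min.
Regular 44 h 0 min = 2640 min at $16.00/h; overtime 14 h 54 min = 894 min at $24.00/h.
Pay = (2640 × $16.00 + 894 × $24.00) ÷ 60 = $1061.60.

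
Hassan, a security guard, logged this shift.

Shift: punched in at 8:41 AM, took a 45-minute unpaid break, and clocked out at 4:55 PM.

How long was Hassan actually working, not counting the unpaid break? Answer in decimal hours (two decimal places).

7.48 hours

Shift: 8:41 AM–4:55 PM = 8 h 14 min; less 45 min break → 7 h 29 min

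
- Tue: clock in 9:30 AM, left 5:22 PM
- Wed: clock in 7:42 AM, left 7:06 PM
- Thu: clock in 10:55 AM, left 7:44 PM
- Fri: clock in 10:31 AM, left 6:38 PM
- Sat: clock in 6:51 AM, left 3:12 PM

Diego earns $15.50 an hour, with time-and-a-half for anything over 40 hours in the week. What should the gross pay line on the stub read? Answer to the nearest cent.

Tue: 9:30 AM–5:22 PM = 7 h 52 min
Wed: 7:42 AM–7:06 PM = 11 h 24 min
Thu: 10:55 AM–7:44 PM = 8 h 49 min
Fri: 10:31 AM–6:38 PM = 8 h 7 min
Sat: 6:51 AM–3:12 PM = 8 h 21 min
Total worked: 44 h 33 min = 2673 min.
Regular 40 h 0 min = 2400 min at $15.50/h; overtime 4 h 33 min = 273 min at $23.25/h.
Pay = (2400 × $15.50 + 273 × $23.25) ÷ 60 = $725.79.

$725.79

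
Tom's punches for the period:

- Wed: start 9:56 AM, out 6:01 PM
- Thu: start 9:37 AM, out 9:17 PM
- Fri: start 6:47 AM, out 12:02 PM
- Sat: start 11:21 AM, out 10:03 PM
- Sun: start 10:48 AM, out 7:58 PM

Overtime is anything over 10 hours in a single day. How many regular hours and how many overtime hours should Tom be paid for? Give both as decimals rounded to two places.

Wed: 9:56 AM–6:01 PM = 8 h 5 min
Thu: 9:37 AM–9:17 PM = 11 h 40 min
Fri: 6:47 AM–12:02 PM = 5 h 15 min
Sat: 11:21 AM–10:03 PM = 10 h 42 min
Sun: 10:48 AM–7:58 PM = 9 h 10 min
Wed reg 8 h 5 min / OT 0 h 0 min; Thu reg 10 h 0 min / OT 1 h 40 min; Fri reg 5 h 15 min / OT 0 h 0 min; Sat reg 10 h 0 min / OT 0 h 42 min; Sun reg 9 h 10 min / OT 0 h 0 min.
Totals: regular 42 h 30 min, overtime 2 h 22 min.

Regular 42.50 hours, overtime 2.37 hours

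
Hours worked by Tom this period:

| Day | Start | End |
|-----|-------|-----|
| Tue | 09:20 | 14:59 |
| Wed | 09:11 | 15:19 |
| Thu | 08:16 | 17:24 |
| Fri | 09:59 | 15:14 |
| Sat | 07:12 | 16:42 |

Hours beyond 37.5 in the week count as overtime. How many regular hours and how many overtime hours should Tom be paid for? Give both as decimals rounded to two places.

Tue: 09:20–14:59 = 5 h 39 min
Wed: 09:11–15:19 = 6 h 8 min
Thu: 08:16–17:24 = 9 h 8 min
Fri: 09:59–15:14 = 5 h 15 min
Sat: 07:12–16:42 = 9 h 30 min
Total worked: 35 h 40 min = 35.67 h.
Threshold 37.5 h → overtime 0 h 0 min, regular 35 h 40 min.

Regular 35.67 hours, overtime 0.00 hours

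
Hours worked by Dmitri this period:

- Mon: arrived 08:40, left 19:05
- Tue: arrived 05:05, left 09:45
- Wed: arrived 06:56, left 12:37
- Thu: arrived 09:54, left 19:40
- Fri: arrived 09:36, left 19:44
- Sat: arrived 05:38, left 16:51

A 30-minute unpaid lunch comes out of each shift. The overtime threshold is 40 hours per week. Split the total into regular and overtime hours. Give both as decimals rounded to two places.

Regular 40.00 hours, overtime 8.88 hours

Mon: 08:40–19:05 = 10 h 25 min; less 30 min break → 9 h 55 min
Tue: 05:05–09:45 = 4 h 40 min; less 30 min break → 4 h 10 min
Wed: 06:56–12:37 = 5 h 41 min; less 30 min break → 5 h 11 min
Thu: 09:54–19:40 = 9 h 46 min; less 30 min break → 9 h 16 min
Fri: 09:36–19:44 = 10 h 8 min; less 30 min break → 9 h 38 min
Sat: 05:38–16:51 = 11 h 13 min; less 30 min break → 10 h 43 min
Total worked: 48 h 53 min = 48.88 h.
Threshold 40 h → overtime 8 h 53 min, regular 40 h 0 min.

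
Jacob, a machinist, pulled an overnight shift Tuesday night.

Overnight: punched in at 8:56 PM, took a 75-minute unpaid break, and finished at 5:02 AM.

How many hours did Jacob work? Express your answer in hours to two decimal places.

Overnight: 8:56 PM → midnight = 3 h 4 min; midnight → 5:02 AM = 5 h 2 min; span 8 h 6 min; less 75 min break → 6 h 51 min

6.85 hours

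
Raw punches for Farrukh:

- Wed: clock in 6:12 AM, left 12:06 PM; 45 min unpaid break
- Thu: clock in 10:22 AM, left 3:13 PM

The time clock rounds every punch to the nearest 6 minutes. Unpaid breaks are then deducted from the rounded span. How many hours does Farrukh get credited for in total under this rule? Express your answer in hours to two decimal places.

9.95 hours

Wed: in 6:12 AM→6:12 AM, out 12:06 PM→12:06 PM; 5 h 54 min − 45 min = 5 h 9 min
Thu: in 10:22 AM→10:24 AM, out 3:13 PM→3:12 PM; 4 h 48 min
Total credited: 9 h 57 min.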